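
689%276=137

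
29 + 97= 126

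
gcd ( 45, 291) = 3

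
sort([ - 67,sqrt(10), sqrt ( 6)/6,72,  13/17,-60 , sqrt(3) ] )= [-67, - 60,sqrt( 6)/6,13/17,  sqrt (3), sqrt( 10 ),72] 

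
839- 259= 580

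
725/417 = 725/417 =1.74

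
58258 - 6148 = 52110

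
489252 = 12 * 40771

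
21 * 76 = 1596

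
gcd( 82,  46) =2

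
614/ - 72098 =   -  307/36049 = - 0.01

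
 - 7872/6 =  - 1312=- 1312.00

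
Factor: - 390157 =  - 390157^1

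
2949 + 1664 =4613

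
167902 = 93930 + 73972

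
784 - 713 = 71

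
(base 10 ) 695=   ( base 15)315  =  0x2B7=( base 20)1EF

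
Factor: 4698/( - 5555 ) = -2^1*3^4*5^(-1 )*11^ (  -  1)*29^1*101^( - 1) 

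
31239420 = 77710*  402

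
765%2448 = 765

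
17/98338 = 17/98338 = 0.00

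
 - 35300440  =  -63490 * 556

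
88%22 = 0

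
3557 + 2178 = 5735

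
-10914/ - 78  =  1819/13 = 139.92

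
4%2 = 0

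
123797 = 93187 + 30610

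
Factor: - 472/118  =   - 4 =-2^2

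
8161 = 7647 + 514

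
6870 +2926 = 9796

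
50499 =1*50499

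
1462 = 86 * 17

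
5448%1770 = 138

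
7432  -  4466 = 2966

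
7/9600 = 7/9600 = 0.00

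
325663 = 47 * 6929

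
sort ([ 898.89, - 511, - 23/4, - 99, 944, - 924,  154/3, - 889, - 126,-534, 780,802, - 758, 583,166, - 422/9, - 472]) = [ - 924, - 889, - 758, -534, - 511, - 472,-126, - 99, - 422/9, - 23/4, 154/3,166 , 583, 780,  802, 898.89 , 944]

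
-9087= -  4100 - 4987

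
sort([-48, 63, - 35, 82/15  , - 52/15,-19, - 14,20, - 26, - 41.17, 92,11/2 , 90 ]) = [ - 48, -41.17, - 35,- 26, - 19,-14,- 52/15, 82/15,11/2,20, 63, 90, 92] 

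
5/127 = 5/127 =0.04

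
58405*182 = 10629710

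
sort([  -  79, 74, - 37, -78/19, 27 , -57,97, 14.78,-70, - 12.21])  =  [ - 79,-70, - 57, - 37,-12.21 , - 78/19, 14.78,27, 74,97 ]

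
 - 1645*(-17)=27965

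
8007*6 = 48042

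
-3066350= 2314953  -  5381303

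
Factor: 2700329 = 2700329^1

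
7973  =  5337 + 2636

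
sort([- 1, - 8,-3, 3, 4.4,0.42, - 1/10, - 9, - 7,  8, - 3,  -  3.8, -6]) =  [ - 9, - 8 , - 7, - 6,-3.8, - 3, - 3, - 1, - 1/10,0.42  ,  3, 4.4,  8]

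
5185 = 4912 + 273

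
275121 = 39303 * 7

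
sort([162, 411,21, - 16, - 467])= [ - 467, - 16, 21,162,411]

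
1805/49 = 1805/49 = 36.84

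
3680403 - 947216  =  2733187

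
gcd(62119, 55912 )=1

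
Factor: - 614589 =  - 3^1  *  349^1*587^1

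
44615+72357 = 116972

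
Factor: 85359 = 3^1 * 37^1*769^1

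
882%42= 0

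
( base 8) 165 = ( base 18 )69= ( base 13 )90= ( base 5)432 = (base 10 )117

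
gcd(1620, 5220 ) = 180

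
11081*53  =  587293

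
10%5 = 0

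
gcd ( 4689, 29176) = 521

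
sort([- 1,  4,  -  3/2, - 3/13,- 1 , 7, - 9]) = [ - 9,  -  3/2,- 1, -1  , - 3/13,4 , 7 ]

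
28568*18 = 514224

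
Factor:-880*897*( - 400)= 315744000 = 2^8*3^1*5^3*11^1*13^1*23^1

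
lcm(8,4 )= 8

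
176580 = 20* 8829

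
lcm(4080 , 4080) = 4080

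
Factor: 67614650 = 2^1*5^2*1352293^1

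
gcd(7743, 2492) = 89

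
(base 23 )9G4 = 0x140d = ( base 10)5133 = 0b1010000001101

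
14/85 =14/85= 0.16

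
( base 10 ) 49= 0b110001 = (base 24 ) 21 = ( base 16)31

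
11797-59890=  -  48093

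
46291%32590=13701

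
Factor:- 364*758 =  - 2^3*7^1 * 13^1*379^1 = - 275912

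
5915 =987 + 4928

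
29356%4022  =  1202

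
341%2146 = 341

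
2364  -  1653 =711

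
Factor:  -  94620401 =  - 31^1*3052271^1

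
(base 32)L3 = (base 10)675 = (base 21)1B3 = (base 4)22203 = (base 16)2a3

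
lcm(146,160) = 11680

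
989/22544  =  989/22544 = 0.04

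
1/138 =1/138 = 0.01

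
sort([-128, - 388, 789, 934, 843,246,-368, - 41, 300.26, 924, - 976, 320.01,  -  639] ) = [ - 976, - 639, - 388, - 368, - 128, - 41, 246,300.26, 320.01,789, 843,924,934] 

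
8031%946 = 463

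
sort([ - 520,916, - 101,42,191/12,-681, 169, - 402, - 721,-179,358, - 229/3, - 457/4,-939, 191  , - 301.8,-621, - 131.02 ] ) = [ - 939, - 721, - 681,-621, - 520, - 402,-301.8, - 179,  -  131.02, - 457/4, - 101, - 229/3,191/12 , 42,169,191,358, 916 ] 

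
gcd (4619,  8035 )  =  1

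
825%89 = 24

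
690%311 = 68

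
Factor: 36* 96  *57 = 2^7*3^4*19^1 = 196992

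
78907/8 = 9863  +  3/8 = 9863.38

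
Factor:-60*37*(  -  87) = 193140=2^2*3^2 * 5^1*29^1*37^1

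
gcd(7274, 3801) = 1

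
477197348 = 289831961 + 187365387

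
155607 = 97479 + 58128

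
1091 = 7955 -6864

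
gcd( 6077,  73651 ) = 1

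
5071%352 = 143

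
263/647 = 263/647 = 0.41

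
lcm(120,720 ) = 720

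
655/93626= 655/93626=0.01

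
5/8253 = 5/8253=0.00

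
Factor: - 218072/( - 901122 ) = 109036/450561 =2^2 * 3^( - 1)*101^ ( - 1)*1487^ ( - 1 )*27259^1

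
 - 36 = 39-75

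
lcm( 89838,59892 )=179676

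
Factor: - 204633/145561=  - 3^3 * 11^1 *53^1*11197^(- 1 ) = - 15741/11197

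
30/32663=30/32663 = 0.00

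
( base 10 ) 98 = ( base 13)77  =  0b1100010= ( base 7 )200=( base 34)2U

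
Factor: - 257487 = - 3^1*85829^1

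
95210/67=95210/67  =  1421.04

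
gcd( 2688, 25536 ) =1344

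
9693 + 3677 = 13370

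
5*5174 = 25870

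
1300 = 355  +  945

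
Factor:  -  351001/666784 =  - 2^ ( - 5)* 7^1* 41^1 *67^( - 1) * 311^( -1 )*1223^1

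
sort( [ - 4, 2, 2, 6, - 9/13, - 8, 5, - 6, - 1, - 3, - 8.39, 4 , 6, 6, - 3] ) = [ - 8.39, - 8, - 6, - 4, - 3, - 3, - 1 , -9/13, 2, 2, 4,5, 6, 6, 6] 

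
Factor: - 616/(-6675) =2^3 * 3^( - 1)*5^( - 2)*7^1  *11^1*89^ (-1 )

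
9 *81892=737028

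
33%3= 0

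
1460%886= 574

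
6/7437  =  2/2479  =  0.00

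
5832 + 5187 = 11019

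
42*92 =3864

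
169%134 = 35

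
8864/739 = 11 + 735/739 = 11.99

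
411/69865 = 411/69865= 0.01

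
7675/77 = 99+52/77 = 99.68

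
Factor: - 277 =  - 277^1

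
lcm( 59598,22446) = 1728342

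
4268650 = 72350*59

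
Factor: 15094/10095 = 2^1*3^( - 1)*5^ ( - 1)*673^( - 1)*7547^1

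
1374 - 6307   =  -4933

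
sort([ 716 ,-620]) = [  -  620, 716 ]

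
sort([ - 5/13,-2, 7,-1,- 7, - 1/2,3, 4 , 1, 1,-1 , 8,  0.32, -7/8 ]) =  [-7, - 2 , - 1, - 1,- 7/8, - 1/2,-5/13,0.32,1,  1 , 3, 4, 7 , 8 ]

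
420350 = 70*6005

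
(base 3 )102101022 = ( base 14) 3049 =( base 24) E9H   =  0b10000001101001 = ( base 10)8297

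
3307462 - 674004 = 2633458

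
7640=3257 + 4383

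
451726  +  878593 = 1330319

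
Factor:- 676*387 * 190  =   - 49706280= - 2^3 * 3^2 * 5^1*13^2*19^1*43^1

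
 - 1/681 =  - 1  +  680/681= -0.00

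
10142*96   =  973632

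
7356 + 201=7557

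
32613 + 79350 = 111963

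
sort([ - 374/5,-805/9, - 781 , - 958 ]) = [ - 958, - 781, - 805/9, - 374/5]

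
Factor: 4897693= 4897693^1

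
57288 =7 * 8184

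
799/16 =49+ 15/16 = 49.94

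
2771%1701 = 1070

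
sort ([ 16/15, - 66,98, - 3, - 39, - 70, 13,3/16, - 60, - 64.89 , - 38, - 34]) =[ - 70, - 66, - 64.89 ,-60, - 39, - 38, - 34, - 3,3/16,16/15, 13,98 ] 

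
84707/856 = 98  +  819/856 =98.96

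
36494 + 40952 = 77446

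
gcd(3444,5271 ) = 21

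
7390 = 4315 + 3075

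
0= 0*615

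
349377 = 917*381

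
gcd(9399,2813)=1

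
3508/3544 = 877/886 = 0.99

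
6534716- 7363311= - 828595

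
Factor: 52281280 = 2^6*5^1*199^1*821^1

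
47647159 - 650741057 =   -  603093898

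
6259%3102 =55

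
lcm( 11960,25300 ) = 657800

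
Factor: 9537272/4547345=2^3*5^( - 1) * 11^( - 1) * 17^1*23^1*29^( -1 ) * 2851^( - 1)*3049^1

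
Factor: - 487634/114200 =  - 427/100 =- 2^(- 2)*5^( - 2 ) * 7^1*61^1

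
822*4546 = 3736812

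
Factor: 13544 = 2^3*1693^1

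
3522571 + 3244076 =6766647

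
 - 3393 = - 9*377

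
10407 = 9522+885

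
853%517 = 336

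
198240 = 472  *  420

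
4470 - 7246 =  - 2776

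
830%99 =38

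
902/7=128 + 6/7 = 128.86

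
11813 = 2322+9491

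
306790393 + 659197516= 965987909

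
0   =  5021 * 0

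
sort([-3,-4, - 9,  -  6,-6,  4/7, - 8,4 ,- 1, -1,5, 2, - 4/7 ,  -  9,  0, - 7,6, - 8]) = [ - 9, - 9, - 8, - 8, - 7, - 6, - 6, - 4, - 3, - 1 , - 1, - 4/7, 0, 4/7 , 2,4, 5 , 6]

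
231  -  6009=-5778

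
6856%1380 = 1336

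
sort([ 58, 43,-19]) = [ - 19,43,58]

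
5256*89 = 467784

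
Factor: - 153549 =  - 3^3*11^2*47^1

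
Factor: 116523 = 3^2*11^2 * 107^1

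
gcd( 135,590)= 5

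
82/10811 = 82/10811= 0.01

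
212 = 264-52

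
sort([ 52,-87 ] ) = [  -  87,52]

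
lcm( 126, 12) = 252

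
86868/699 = 124 + 64/233  =  124.27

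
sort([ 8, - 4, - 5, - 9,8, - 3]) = [ - 9, - 5, - 4,- 3,  8, 8 ] 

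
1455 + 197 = 1652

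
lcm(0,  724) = 0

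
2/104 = 1/52  =  0.02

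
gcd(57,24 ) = 3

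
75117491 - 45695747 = 29421744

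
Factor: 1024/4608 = 2/9 = 2^1*3^( - 2 )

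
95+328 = 423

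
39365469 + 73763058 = 113128527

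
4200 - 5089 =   -  889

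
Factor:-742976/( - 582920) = 376/295 = 2^3*5^(-1)*47^1*59^(- 1 )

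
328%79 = 12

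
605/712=605/712 = 0.85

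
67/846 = 67/846 = 0.08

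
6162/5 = 6162/5 = 1232.40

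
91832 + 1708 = 93540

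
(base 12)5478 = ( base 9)13682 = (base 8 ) 22134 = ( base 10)9308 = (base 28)boc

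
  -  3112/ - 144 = 21+11/18  =  21.61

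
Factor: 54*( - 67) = - 3618 = - 2^1*3^3*67^1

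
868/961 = 28/31 =0.90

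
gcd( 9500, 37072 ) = 4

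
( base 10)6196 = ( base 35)521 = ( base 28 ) 7P8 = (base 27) 8dd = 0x1834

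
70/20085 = 14/4017 = 0.00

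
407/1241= 407/1241 = 0.33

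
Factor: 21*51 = 1071=3^2*7^1*17^1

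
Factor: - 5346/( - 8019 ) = 2/3 = 2^1 * 3^(-1)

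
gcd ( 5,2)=1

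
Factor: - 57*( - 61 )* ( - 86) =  - 2^1*3^1 * 19^1 * 43^1 *61^1 = - 299022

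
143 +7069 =7212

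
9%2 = 1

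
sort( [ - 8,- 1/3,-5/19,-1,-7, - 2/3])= [ - 8, -7,-1,-2/3, - 1/3,-5/19 ] 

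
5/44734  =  5/44734 = 0.00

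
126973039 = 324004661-197031622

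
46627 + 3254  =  49881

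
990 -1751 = - 761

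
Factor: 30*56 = 1680 = 2^4 * 3^1*5^1*7^1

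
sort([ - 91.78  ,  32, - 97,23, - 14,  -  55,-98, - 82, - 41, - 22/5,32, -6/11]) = [  -  98,-97,- 91.78,- 82,-55, - 41, - 14, - 22/5,-6/11, 23, 32, 32]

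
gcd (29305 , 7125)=5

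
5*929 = 4645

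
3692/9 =410 + 2/9 = 410.22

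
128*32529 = 4163712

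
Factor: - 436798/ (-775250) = 5^( - 3)*7^( - 1)*17^1*29^1= 493/875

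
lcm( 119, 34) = 238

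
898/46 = 449/23 =19.52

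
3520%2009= 1511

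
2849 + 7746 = 10595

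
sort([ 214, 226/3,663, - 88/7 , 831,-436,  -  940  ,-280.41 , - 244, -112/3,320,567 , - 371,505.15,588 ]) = [ - 940, - 436, - 371, - 280.41, - 244 , - 112/3,-88/7,226/3, 214,320, 505.15,567, 588,663 , 831]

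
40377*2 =80754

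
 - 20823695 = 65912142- 86735837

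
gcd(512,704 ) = 64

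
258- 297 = -39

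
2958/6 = 493=   493.00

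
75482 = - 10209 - -85691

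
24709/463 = 53 + 170/463 = 53.37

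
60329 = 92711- 32382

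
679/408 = 1+271/408 = 1.66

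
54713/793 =68 + 789/793  =  68.99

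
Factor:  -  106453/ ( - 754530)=2^( - 1)*3^( - 1 )* 5^( - 1)*7^(-1)*3593^(-1)*106453^1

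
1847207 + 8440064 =10287271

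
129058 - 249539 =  - 120481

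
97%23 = 5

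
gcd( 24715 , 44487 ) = 4943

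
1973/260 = 1973/260 = 7.59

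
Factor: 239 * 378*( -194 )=-17526348 = -2^2*3^3*7^1*97^1 *239^1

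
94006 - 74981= 19025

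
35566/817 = 35566/817 = 43.53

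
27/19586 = 27/19586 = 0.00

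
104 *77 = 8008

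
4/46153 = 4/46153=0.00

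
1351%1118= 233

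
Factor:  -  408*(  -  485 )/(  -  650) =-19788/65 = - 2^2*3^1*5^( - 1 )*13^(- 1)*17^1*97^1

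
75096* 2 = 150192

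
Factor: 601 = 601^1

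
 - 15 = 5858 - 5873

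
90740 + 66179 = 156919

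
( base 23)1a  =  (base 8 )41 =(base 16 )21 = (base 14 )25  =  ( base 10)33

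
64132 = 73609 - 9477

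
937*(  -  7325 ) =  - 6863525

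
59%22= 15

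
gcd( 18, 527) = 1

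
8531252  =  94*90758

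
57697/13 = 57697/13 = 4438.23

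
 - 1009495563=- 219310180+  - 790185383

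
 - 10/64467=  - 1+ 64457/64467 =- 0.00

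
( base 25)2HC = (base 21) 3H7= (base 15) 777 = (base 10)1687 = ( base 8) 3227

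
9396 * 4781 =44922276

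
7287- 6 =7281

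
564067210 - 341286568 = 222780642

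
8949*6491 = 58087959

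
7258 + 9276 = 16534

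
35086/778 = 45 + 38/389 = 45.10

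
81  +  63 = 144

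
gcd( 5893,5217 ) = 1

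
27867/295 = 27867/295 = 94.46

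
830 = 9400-8570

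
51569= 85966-34397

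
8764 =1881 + 6883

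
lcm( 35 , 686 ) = 3430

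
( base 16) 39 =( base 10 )57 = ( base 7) 111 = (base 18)33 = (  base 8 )71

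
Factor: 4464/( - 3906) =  - 8/7= -2^3*7^(-1)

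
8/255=8/255=0.03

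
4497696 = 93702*48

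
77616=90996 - 13380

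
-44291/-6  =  7381 + 5/6=7381.83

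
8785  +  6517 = 15302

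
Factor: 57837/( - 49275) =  - 3^( - 2 )*5^( - 2 )*13^1 *73^( - 1)*1483^1 = - 19279/16425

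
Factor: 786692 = 2^2*17^1*23^1*503^1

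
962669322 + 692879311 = 1655548633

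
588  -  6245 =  - 5657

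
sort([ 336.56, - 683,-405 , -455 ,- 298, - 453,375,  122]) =[-683, - 455,-453, - 405,-298,122,336.56,375 ]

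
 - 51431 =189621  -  241052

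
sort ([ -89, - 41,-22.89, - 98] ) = [-98,-89, - 41,-22.89] 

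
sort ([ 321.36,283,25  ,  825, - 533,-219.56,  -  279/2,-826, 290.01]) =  [-826,  -  533, - 219.56, - 279/2,  25,283 , 290.01,321.36,825]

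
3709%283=30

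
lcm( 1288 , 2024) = 14168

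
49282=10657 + 38625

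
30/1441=30/1441 = 0.02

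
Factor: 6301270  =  2^1*5^1*630127^1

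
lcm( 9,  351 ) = 351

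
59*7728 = 455952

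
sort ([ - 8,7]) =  [ - 8, 7]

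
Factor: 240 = 2^4*3^1*5^1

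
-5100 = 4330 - 9430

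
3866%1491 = 884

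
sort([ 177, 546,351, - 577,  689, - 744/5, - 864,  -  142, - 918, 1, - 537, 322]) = [ - 918, - 864, - 577,  -  537,  -  744/5,  -  142,1,177, 322,351,546, 689 ]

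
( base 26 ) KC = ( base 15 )257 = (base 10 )532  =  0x214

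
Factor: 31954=2^1*13^1*1229^1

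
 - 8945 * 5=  - 44725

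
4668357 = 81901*57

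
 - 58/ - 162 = 29/81= 0.36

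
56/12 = 14/3 = 4.67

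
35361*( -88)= - 3111768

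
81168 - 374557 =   -  293389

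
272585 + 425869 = 698454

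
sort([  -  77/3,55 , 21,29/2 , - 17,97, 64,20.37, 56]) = [-77/3, - 17,  29/2,20.37 , 21,55, 56 , 64,97 ] 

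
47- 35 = 12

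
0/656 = 0 = 0.00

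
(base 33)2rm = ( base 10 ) 3091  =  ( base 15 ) db1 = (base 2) 110000010011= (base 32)30J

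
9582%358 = 274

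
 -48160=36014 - 84174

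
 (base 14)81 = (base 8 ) 161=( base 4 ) 1301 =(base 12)95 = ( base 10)113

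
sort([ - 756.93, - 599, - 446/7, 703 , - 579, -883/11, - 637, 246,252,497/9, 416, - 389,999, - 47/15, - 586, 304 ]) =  [-756.93,-637, - 599, - 586, - 579, - 389, - 883/11, - 446/7, - 47/15,497/9, 246,252,304,  416,703, 999 ]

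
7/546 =1/78 =0.01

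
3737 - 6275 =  - 2538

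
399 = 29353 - 28954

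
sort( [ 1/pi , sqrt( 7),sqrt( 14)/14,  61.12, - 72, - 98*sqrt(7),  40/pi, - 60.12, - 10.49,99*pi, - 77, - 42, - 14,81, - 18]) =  [-98 * sqrt( 7), - 77,- 72, - 60.12  ,-42, -18, - 14 , - 10.49,sqrt( 14)/14,1/pi,sqrt( 7) , 40/pi,61.12,81, 99*pi] 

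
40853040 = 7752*5270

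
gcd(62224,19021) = 1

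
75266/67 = 75266/67 = 1123.37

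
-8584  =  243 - 8827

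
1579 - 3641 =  - 2062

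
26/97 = 26/97 = 0.27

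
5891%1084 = 471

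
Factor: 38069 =38069^1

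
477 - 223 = 254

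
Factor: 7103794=2^1* 179^1 * 19843^1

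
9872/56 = 1234/7 = 176.29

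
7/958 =7/958 = 0.01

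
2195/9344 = 2195/9344 = 0.23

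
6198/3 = 2066=2066.00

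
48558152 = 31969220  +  16588932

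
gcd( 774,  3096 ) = 774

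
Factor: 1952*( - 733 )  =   - 2^5 * 61^1 * 733^1 = - 1430816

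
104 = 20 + 84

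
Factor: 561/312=187/104=2^ (  -  3 )*11^1*13^( - 1)*17^1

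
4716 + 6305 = 11021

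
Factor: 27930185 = 5^1*5586037^1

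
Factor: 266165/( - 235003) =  - 5^1 * 53233^1*235003^ ( - 1 )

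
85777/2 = 85777/2 = 42888.50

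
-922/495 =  - 922/495 = - 1.86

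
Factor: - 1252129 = -1252129^1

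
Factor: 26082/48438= 7^1*13^(-1) = 7/13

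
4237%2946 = 1291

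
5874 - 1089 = 4785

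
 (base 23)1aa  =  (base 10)769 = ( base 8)1401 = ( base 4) 30001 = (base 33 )NA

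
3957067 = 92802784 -88845717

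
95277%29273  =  7458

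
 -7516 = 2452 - 9968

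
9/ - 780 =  - 3/260 = - 0.01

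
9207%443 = 347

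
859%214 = 3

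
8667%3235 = 2197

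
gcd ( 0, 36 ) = 36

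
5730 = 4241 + 1489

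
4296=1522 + 2774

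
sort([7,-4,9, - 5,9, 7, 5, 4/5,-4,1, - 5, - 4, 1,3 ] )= [ -5, - 5,- 4, - 4 , - 4,  4/5,1, 1, 3,  5,  7, 7,9, 9]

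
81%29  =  23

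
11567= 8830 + 2737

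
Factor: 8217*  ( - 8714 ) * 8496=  - 608338561248 = -  2^5*3^4 * 11^1 * 59^1 * 83^1* 4357^1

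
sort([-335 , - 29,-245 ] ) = [ - 335, - 245, - 29 ] 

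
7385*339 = 2503515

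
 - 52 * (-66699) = 3468348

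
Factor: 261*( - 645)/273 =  - 56115/91 = - 3^2*5^1*7^( - 1)*13^( - 1)*29^1*43^1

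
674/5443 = 674/5443=0.12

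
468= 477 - 9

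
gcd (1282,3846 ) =1282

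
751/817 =751/817 = 0.92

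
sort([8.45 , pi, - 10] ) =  [-10, pi,8.45 ]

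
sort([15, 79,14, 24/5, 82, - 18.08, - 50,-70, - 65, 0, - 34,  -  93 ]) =[ - 93, - 70  , - 65, - 50, - 34,  -  18.08, 0,24/5,14,15,79, 82] 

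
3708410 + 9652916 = 13361326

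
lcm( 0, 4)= 0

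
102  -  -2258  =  2360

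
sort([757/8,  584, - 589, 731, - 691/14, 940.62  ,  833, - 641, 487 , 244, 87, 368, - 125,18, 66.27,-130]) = [ - 641, - 589, - 130, - 125,-691/14  ,  18, 66.27,87,757/8,  244,368,487,584,731, 833, 940.62]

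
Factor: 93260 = 2^2*5^1*4663^1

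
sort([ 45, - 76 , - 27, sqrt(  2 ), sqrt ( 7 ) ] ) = [-76,-27,sqrt( 2 ) , sqrt(7),45]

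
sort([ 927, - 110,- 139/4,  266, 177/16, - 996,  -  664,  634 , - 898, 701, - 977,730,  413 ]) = [ - 996, - 977, - 898,  -  664,  -  110, - 139/4, 177/16 , 266,413, 634,701, 730,927 ]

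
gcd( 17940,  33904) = 52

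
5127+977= 6104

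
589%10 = 9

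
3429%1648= 133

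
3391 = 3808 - 417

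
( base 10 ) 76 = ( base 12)64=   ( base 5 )301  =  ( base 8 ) 114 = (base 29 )2i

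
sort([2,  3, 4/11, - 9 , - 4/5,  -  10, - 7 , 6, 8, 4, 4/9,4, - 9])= [  -  10 , -9, - 9, - 7, - 4/5, 4/11,4/9, 2,3,4 , 4, 6,8] 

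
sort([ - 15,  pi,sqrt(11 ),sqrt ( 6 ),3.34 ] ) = [-15,sqrt(6),pi,sqrt( 11 ), 3.34] 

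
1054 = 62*17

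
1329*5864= 7793256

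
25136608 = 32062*784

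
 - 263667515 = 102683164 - 366350679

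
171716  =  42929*4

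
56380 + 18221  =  74601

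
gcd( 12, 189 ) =3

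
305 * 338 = 103090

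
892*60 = 53520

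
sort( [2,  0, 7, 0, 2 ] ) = [ 0 , 0 , 2, 2, 7]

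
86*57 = 4902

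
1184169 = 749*1581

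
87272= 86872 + 400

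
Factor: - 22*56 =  - 2^4*7^1* 11^1=- 1232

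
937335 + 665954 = 1603289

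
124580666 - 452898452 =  - 328317786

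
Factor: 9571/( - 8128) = - 2^ ( - 6)*17^1*127^( - 1 )* 563^1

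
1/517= 1/517  =  0.00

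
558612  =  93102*6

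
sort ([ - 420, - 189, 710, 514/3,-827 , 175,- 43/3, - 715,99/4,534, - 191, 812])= [ - 827, - 715,-420, - 191, - 189,  -  43/3, 99/4,514/3, 175,534, 710,812]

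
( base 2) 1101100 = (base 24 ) 4C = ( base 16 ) 6c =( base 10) 108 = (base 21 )53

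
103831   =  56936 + 46895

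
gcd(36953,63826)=7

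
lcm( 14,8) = 56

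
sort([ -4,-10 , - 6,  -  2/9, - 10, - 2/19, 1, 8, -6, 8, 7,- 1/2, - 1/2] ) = [ - 10, - 10,-6, - 6, - 4, - 1/2, - 1/2 , - 2/9, - 2/19, 1, 7, 8,8 ]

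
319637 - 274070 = 45567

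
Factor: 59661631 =691^1*86341^1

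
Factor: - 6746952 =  - 2^3*3^1*73^1*3851^1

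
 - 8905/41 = - 8905/41  =  - 217.20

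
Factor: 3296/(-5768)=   -  2^2*7^ ( - 1) = - 4/7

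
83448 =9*9272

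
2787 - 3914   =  -1127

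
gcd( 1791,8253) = 9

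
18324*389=7128036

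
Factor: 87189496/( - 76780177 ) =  - 2^3*17^( - 1)*61^1*373^1*479^1*4516481^( - 1) 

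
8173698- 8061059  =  112639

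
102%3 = 0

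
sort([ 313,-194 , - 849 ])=[ - 849,  -  194, 313 ] 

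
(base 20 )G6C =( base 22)dak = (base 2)1100110000100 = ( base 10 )6532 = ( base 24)B84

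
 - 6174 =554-6728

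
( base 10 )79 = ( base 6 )211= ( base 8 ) 117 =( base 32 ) 2F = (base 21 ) 3g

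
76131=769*99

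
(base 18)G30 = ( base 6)40130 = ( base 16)1476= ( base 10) 5238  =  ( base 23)9kh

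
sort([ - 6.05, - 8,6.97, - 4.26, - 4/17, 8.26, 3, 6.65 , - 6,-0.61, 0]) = [ - 8, - 6.05, - 6, - 4.26,- 0.61,-4/17,0,3, 6.65, 6.97, 8.26]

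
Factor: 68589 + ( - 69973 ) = -1384 = - 2^3*173^1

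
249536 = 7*35648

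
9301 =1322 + 7979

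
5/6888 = 5/6888 = 0.00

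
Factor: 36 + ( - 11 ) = 5^2 = 25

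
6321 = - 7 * (- 903)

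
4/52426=2/26213 =0.00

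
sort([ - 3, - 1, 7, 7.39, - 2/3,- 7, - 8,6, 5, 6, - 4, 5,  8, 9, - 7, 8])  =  [ - 8, - 7, - 7  , - 4 , -3, - 1, - 2/3,5, 5,  6 , 6, 7, 7.39, 8, 8,  9 ] 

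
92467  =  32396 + 60071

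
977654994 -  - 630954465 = 1608609459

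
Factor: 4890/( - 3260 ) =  - 2^( - 1 )*3^1  =  -3/2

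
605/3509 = 5/29=0.17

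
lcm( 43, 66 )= 2838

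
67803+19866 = 87669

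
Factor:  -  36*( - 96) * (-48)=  - 2^11 * 3^4 = - 165888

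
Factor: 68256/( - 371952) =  - 158/861 =- 2^1*3^( - 1 )*7^( - 1 ) *41^( -1 ) *79^1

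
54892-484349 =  - 429457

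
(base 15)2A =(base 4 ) 220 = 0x28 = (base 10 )40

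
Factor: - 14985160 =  - 2^3*5^1*17^1*22037^1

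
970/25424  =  485/12712 = 0.04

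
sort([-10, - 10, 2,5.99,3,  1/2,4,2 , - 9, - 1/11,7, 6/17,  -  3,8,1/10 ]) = [ - 10,-10,-9, - 3, - 1/11,1/10,6/17,1/2,  2,2,3, 4, 5.99, 7 , 8 ]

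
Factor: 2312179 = 2312179^1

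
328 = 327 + 1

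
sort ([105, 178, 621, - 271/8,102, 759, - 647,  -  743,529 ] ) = [-743, - 647, - 271/8, 102, 105, 178,  529, 621 , 759]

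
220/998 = 110/499 = 0.22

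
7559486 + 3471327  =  11030813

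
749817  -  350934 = 398883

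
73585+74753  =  148338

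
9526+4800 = 14326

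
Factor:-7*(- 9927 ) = 3^2*7^1*1103^1 = 69489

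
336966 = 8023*42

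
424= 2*212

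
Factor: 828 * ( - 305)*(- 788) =2^4*3^2*5^1 *23^1*61^1*197^1 = 199001520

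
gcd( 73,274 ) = 1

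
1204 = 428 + 776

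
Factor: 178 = 2^1*89^1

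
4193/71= 4193/71 = 59.06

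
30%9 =3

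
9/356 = 9/356= 0.03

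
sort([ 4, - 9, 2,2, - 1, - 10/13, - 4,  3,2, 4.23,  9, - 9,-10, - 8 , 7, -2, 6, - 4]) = [ - 10, - 9 ,-9, - 8,  -  4,-4, - 2,  -  1,  -  10/13 , 2,2,  2, 3,4,4.23, 6,7,9 ]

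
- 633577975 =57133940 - 690711915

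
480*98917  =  47480160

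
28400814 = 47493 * 598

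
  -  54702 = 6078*( - 9)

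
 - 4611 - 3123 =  - 7734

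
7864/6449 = 7864/6449 = 1.22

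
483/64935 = 161/21645 = 0.01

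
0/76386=0 = 0.00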